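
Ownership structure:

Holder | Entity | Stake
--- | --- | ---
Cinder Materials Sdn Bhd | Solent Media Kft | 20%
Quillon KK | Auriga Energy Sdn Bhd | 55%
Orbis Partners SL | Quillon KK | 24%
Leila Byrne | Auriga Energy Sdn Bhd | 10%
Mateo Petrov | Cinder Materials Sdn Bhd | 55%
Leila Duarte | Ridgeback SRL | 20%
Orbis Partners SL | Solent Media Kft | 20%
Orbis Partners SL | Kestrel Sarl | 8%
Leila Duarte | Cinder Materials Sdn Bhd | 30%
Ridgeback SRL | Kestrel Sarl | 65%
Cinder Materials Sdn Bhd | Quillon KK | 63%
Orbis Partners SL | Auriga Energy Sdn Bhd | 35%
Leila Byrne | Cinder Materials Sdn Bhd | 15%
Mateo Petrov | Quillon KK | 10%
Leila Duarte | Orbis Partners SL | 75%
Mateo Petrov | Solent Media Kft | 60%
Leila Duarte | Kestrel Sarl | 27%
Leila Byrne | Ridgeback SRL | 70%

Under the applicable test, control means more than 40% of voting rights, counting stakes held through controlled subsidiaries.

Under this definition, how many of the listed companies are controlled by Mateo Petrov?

4

Mateo holds 55% of Cinder, so Mateo controls Cinder.
Cinder and Mateo together hold 63% + 10% = 73% of Quillon, so Mateo controls Quillon.
Cinder and Mateo together hold 20% + 60% = 80% of Solent, so Mateo controls Solent.
Quillon holds 55% of Auriga, so Mateo controls Auriga.
No other company's threshold is met.
Mateo controls 4 companies.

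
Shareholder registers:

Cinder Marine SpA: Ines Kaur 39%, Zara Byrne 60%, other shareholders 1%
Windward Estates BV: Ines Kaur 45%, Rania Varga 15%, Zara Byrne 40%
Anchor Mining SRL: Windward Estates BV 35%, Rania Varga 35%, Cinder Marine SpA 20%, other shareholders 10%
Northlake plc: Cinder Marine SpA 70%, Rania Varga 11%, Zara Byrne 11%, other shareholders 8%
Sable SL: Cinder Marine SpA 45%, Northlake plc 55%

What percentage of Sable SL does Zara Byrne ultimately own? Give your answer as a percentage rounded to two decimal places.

Zara reaches Sable along 3 paths.
Via Cinder: 60% × 45% = 27%.
Via Cinder → Northlake: 60% × 70% × 55% = 23.1%.
Via Northlake: 11% × 55% = 6.05%.
Total: 27% + 23.1% + 6.05% = 56.15%.

56.15%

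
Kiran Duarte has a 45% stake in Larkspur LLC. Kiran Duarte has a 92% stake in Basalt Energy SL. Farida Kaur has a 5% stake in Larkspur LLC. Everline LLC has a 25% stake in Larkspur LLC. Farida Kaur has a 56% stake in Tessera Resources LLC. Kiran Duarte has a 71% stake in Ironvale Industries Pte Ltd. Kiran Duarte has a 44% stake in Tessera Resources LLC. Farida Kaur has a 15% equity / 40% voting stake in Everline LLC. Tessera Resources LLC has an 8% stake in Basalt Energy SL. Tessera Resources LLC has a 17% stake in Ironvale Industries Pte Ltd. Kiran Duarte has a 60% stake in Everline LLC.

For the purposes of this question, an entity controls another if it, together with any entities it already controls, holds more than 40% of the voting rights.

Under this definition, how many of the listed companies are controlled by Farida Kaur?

1

Farida holds 56% of Tessera, so Farida controls Tessera.
No other company's threshold is met.
Farida controls 1 company.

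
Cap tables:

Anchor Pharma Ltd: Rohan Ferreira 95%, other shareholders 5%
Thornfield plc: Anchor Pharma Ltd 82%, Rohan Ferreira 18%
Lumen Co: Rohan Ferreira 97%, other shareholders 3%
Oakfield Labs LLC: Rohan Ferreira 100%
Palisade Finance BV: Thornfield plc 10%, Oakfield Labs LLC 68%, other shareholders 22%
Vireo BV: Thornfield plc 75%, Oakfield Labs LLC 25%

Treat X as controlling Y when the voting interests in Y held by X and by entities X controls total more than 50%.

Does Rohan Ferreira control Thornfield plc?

Yes

Rohan holds 95% of Anchor, so Rohan controls Anchor.
Anchor and Rohan together hold 82% + 18% = 100% of Thornfield, so Rohan controls Thornfield.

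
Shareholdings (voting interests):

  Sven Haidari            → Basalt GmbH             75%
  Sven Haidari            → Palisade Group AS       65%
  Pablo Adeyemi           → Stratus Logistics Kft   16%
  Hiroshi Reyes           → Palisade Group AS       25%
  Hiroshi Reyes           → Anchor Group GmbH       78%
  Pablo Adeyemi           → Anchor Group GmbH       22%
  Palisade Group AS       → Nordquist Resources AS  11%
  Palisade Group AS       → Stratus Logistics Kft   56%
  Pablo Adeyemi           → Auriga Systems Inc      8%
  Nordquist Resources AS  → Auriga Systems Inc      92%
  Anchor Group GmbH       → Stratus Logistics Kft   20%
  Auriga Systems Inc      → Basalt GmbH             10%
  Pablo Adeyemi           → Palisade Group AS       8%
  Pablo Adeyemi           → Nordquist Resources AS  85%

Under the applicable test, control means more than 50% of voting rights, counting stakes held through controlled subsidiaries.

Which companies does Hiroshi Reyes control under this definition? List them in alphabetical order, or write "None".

Anchor Group GmbH

Hiroshi holds 78% of Anchor, so Hiroshi controls Anchor.
No other company's threshold is met.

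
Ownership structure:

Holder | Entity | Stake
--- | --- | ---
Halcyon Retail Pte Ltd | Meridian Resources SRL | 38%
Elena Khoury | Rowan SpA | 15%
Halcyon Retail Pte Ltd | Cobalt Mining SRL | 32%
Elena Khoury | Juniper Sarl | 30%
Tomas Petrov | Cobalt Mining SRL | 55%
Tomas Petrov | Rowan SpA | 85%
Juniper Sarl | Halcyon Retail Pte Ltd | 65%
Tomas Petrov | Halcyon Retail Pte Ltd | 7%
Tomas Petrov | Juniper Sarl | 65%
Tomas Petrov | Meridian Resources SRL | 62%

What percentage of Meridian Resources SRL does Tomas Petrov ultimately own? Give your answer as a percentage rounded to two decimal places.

Tomas reaches Meridian along 3 paths.
Direct stake: 62% = 62%.
Via Juniper → Halcyon: 65% × 65% × 38% = 16.055%.
Via Halcyon: 7% × 38% = 2.66%.
Total: 62% + 16.055% + 2.66% = 80.715%.
Rounded: 80.72%.

80.72%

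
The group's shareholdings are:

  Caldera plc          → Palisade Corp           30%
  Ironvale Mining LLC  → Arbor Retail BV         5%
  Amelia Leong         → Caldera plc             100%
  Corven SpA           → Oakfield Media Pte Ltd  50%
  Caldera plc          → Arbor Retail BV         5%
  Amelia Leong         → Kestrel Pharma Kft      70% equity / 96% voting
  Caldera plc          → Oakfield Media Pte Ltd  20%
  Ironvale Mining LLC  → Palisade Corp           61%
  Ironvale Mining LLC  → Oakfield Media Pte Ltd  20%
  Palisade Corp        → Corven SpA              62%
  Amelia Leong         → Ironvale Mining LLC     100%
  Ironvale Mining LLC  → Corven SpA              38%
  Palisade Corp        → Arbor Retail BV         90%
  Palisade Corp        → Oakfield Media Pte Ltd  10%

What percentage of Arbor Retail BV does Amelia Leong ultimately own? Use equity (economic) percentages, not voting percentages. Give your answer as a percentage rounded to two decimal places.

Amelia reaches Arbor along 4 paths.
Via Caldera: 100% × 5% = 5%.
Via Caldera → Palisade: 100% × 30% × 90% = 27%.
Via Ironvale → Palisade: 100% × 61% × 90% = 54.9%.
Via Ironvale: 100% × 5% = 5%.
Total: 5% + 27% + 54.9% + 5% = 91.9%.
Rounded: 91.90%.

91.90%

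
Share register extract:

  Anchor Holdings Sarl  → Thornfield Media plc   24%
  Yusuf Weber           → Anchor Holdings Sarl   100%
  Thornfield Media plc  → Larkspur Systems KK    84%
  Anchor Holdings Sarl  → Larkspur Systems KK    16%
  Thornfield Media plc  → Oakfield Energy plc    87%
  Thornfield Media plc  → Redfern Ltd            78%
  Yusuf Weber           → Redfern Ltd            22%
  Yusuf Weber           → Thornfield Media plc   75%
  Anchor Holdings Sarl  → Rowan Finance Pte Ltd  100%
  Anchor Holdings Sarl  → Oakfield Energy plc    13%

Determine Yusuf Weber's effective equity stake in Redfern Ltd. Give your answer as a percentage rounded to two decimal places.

99.22%

Yusuf reaches Redfern along 3 paths.
Via Anchor → Thornfield: 100% × 24% × 78% = 18.72%.
Via Thornfield: 75% × 78% = 58.5%.
Direct stake: 22% = 22%.
Total: 18.72% + 58.5% + 22% = 99.22%.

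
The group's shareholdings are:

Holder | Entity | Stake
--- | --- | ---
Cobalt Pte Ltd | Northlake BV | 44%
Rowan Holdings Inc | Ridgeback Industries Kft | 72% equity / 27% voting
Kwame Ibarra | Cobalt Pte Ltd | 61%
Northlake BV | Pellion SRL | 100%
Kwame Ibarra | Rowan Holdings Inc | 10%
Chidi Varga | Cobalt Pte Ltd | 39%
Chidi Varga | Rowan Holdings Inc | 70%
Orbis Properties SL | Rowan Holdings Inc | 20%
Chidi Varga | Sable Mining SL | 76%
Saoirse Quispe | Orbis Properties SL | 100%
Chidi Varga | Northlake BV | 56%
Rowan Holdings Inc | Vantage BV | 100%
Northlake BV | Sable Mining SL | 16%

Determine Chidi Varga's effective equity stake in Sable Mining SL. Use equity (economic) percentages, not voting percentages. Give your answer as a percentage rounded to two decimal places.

Chidi reaches Sable along 3 paths.
Via Northlake: 56% × 16% = 8.96%.
Via Cobalt → Northlake: 39% × 44% × 16% = 2.7456%.
Direct stake: 76% = 76%.
Total: 8.96% + 2.7456% + 76% = 87.7056%.
Rounded: 87.71%.

87.71%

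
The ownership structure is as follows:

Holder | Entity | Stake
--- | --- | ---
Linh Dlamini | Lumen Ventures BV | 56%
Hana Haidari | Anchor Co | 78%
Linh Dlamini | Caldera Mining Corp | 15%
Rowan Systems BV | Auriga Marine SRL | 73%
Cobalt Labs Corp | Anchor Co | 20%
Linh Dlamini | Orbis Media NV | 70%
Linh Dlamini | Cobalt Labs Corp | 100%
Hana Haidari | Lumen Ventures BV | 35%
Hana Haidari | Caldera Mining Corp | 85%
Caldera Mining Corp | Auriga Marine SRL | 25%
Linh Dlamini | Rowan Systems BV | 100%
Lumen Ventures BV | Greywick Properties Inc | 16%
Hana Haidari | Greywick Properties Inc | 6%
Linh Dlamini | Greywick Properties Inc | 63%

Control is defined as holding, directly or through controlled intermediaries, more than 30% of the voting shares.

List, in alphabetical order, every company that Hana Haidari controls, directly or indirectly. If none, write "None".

Hana holds 85% of Caldera, so Hana controls Caldera.
Hana holds 35% of Lumen, so Hana controls Lumen.
Hana holds 78% of Anchor, so Hana controls Anchor.
No other company's threshold is met.

Anchor Co, Caldera Mining Corp, Lumen Ventures BV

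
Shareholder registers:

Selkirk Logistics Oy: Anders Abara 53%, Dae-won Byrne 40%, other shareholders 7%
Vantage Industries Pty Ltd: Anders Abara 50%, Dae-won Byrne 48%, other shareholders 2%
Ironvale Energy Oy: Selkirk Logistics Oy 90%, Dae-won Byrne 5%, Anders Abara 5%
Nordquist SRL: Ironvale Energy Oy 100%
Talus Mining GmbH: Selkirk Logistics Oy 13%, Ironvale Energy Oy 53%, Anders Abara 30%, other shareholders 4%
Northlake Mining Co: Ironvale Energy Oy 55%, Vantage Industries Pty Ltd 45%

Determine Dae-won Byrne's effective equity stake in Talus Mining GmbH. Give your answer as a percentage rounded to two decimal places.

Dae-won reaches Talus along 3 paths.
Via Selkirk: 40% × 13% = 5.2%.
Via Selkirk → Ironvale: 40% × 90% × 53% = 19.08%.
Via Ironvale: 5% × 53% = 2.65%.
Total: 5.2% + 19.08% + 2.65% = 26.93%.

26.93%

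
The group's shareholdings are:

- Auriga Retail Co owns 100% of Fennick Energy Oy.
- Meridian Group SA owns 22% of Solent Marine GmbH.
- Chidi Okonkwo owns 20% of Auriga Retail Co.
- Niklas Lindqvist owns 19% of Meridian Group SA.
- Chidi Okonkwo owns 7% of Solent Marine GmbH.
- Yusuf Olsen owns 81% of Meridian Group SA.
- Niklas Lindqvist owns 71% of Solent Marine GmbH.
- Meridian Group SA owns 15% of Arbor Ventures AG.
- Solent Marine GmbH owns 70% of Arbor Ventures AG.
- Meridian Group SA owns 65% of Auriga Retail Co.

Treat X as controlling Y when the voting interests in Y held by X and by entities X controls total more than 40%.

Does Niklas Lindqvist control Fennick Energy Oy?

Niklas holds 71% of Solent, so Niklas controls Solent.
Solent holds 70% of Arbor, so Niklas controls Arbor.
Neither Niklas nor any entity Niklas controls holds any voting interest in Fennick.
So Niklas does not control Fennick.

No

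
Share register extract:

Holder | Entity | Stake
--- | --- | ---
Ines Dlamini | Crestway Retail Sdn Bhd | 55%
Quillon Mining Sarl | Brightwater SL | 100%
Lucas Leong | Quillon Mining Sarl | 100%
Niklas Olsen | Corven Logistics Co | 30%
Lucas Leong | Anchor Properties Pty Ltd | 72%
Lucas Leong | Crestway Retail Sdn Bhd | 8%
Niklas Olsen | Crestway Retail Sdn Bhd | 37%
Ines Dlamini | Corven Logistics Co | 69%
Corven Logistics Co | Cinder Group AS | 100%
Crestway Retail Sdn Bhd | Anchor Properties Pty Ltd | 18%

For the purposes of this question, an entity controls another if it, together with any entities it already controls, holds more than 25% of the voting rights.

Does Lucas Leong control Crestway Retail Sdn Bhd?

No

Lucas holds 100% of Quillon, so Lucas controls Quillon.
Quillon holds 100% of Brightwater, so Lucas controls Brightwater.
Lucas holds 72% of Anchor, so Lucas controls Anchor.
In Crestway, Lucas's side holds only 8%, not > 25%.
So Lucas does not control Crestway.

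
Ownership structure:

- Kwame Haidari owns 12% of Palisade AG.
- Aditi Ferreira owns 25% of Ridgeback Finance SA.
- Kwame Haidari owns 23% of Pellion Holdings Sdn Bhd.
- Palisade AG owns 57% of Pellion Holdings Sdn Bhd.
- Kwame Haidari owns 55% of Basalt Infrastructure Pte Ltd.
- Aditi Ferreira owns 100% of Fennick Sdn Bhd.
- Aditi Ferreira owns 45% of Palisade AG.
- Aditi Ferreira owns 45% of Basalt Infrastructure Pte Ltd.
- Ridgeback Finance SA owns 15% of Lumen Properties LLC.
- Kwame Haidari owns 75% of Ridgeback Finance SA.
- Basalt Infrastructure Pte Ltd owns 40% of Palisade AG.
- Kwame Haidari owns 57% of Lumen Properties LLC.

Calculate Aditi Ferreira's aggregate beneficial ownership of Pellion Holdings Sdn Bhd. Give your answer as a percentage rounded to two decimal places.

Aditi reaches Pellion along 2 paths.
Via Basalt → Palisade: 45% × 40% × 57% = 10.26%.
Via Palisade: 45% × 57% = 25.65%.
Total: 10.26% + 25.65% = 35.91%.

35.91%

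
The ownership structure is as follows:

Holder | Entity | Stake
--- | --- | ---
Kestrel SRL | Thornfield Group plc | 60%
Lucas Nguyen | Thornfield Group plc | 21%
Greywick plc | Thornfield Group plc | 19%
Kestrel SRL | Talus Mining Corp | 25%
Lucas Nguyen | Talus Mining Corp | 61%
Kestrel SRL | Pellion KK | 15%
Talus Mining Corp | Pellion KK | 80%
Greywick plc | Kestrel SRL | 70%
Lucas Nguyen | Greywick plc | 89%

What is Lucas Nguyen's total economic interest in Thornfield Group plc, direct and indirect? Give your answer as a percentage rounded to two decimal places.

Lucas reaches Thornfield along 3 paths.
Via Greywick → Kestrel: 89% × 70% × 60% = 37.38%.
Via Greywick: 89% × 19% = 16.91%.
Direct stake: 21% = 21%.
Total: 37.38% + 16.91% + 21% = 75.29%.

75.29%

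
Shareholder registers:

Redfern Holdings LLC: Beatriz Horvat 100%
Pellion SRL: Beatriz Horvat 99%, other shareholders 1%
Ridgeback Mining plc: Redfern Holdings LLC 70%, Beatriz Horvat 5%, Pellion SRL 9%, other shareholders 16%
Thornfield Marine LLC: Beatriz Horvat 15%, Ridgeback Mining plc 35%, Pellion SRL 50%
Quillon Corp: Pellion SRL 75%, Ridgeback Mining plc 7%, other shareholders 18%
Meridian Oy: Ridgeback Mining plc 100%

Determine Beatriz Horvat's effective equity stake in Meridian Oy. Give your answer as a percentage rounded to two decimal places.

Beatriz reaches Meridian along 3 paths.
Via Redfern → Ridgeback: 100% × 70% × 100% = 70%.
Via Ridgeback: 5% × 100% = 5%.
Via Pellion → Ridgeback: 99% × 9% × 100% = 8.91%.
Total: 70% + 5% + 8.91% = 83.91%.

83.91%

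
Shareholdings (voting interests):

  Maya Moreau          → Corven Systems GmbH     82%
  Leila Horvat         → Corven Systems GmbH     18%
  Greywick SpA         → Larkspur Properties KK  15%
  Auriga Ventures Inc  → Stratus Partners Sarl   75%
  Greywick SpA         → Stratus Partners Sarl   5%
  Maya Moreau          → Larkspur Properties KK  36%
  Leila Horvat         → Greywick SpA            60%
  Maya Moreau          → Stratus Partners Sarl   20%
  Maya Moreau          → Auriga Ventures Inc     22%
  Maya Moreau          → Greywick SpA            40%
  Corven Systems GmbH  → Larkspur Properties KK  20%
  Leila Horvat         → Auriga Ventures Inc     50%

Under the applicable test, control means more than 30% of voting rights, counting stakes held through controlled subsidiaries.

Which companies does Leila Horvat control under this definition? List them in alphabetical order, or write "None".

Leila holds 50% of Auriga, so Leila controls Auriga.
Leila holds 60% of Greywick, so Leila controls Greywick.
Auriga and Greywick together hold 75% + 5% = 80% of Stratus, so Leila controls Stratus.
No other company's threshold is met.

Auriga Ventures Inc, Greywick SpA, Stratus Partners Sarl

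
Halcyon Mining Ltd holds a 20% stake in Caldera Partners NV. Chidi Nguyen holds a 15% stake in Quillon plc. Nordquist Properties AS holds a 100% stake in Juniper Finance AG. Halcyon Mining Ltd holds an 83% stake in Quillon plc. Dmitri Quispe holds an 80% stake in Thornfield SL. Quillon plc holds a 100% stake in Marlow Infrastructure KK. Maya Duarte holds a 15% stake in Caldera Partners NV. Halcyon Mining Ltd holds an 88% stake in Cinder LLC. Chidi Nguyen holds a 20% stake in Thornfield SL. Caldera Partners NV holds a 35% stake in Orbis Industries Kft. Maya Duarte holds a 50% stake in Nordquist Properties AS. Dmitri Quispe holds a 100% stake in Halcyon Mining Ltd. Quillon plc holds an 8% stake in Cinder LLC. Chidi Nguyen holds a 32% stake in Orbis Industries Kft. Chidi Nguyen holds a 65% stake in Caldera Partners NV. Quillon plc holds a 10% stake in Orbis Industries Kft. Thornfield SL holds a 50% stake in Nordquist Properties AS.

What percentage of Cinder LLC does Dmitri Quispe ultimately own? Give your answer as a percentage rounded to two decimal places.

Dmitri reaches Cinder along 2 paths.
Via Halcyon: 100% × 88% = 88%.
Via Halcyon → Quillon: 100% × 83% × 8% = 6.64%.
Total: 88% + 6.64% = 94.64%.

94.64%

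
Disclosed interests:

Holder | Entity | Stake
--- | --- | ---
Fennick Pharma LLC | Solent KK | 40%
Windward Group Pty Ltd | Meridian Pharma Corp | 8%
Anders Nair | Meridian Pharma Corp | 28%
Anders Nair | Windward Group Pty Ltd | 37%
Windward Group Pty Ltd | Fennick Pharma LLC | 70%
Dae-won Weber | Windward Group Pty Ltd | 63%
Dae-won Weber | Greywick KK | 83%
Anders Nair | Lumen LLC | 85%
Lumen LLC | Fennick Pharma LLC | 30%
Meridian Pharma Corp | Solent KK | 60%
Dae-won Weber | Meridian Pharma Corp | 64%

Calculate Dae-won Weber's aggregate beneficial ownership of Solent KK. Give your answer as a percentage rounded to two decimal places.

59.06%

Dae-won reaches Solent along 3 paths.
Via Windward → Fennick: 63% × 70% × 40% = 17.64%.
Via Meridian: 64% × 60% = 38.4%.
Via Windward → Meridian: 63% × 8% × 60% = 3.024%.
Total: 17.64% + 38.4% + 3.024% = 59.064%.
Rounded: 59.06%.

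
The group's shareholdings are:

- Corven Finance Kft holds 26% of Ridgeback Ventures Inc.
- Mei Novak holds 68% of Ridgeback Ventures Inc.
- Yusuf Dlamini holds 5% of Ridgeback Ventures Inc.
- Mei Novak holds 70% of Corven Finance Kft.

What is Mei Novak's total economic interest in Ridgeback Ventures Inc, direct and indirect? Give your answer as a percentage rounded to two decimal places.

86.20%

Mei reaches Ridgeback along 2 paths.
Direct stake: 68% = 68%.
Via Corven: 70% × 26% = 18.2%.
Total: 68% + 18.2% = 86.2%.
Rounded: 86.20%.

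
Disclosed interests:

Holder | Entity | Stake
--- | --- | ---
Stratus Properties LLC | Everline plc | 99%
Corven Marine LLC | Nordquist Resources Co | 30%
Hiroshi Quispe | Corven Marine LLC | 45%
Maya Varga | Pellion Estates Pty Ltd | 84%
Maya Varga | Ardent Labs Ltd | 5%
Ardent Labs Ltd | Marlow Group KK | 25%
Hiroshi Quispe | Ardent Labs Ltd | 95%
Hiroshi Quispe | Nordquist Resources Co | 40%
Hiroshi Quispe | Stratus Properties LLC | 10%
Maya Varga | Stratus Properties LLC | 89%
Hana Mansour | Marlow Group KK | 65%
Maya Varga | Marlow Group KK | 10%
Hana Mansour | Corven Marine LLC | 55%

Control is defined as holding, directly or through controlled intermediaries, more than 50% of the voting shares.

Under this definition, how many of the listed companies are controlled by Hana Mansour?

Hana holds 55% of Corven, so Hana controls Corven.
Hana holds 65% of Marlow, so Hana controls Marlow.
No other company's threshold is met.
Hana controls 2 companies.

2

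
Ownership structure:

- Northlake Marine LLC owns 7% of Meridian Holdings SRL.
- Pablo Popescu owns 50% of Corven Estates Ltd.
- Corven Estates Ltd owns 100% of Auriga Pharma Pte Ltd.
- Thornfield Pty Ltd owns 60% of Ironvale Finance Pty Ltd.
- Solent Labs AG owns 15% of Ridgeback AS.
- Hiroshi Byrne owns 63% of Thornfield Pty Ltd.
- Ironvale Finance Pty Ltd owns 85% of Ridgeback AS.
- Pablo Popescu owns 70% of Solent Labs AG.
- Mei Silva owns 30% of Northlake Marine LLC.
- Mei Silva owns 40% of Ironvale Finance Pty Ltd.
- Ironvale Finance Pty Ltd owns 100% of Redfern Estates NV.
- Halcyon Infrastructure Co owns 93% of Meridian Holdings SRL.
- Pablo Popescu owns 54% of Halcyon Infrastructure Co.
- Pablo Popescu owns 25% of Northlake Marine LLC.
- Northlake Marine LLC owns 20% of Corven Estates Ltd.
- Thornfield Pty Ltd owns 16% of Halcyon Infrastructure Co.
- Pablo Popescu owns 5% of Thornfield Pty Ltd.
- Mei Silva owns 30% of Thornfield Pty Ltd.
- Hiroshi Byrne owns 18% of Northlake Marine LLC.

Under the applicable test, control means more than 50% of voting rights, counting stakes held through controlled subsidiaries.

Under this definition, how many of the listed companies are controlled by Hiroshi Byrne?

Hiroshi holds 63% of Thornfield, so Hiroshi controls Thornfield.
Thornfield holds 60% of Ironvale, so Hiroshi controls Ironvale.
Ironvale holds 100% of Redfern, so Hiroshi controls Redfern.
Ironvale holds 85% of Ridgeback, so Hiroshi controls Ridgeback.
No other company's threshold is met.
Hiroshi controls 4 companies.

4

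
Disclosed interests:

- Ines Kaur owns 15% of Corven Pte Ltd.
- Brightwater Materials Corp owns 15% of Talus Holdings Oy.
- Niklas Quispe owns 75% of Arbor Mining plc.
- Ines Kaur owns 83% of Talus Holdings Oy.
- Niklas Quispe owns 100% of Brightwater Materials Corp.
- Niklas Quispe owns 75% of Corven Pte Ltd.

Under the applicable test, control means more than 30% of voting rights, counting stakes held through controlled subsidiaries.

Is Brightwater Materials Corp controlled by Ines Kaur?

Ines holds 83% of Talus, so Ines controls Talus.
Neither Ines nor any entity Ines controls holds any voting interest in Brightwater.
So Ines does not control Brightwater.

No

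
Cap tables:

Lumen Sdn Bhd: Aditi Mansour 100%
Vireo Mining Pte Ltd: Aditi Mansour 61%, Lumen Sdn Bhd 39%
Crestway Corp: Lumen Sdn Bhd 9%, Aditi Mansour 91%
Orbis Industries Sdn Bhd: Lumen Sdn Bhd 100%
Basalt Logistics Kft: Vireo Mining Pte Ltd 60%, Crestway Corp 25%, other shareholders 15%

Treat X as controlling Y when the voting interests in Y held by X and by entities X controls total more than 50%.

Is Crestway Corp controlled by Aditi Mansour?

Yes

Aditi holds 100% of Lumen, so Aditi controls Lumen.
Lumen and Aditi together hold 9% + 91% = 100% of Crestway, so Aditi controls Crestway.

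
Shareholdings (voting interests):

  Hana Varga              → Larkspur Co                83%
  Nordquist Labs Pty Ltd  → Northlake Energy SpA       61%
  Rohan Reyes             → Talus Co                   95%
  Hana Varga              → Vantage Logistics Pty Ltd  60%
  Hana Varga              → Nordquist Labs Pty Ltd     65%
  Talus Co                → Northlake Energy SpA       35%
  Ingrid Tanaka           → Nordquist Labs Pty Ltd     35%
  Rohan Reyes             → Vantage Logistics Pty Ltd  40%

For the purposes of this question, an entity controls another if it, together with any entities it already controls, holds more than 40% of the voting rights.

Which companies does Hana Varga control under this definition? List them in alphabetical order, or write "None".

Hana holds 83% of Larkspur, so Hana controls Larkspur.
Hana holds 60% of Vantage, so Hana controls Vantage.
Hana holds 65% of Nordquist, so Hana controls Nordquist.
Nordquist holds 61% of Northlake, so Hana controls Northlake.
No other company's threshold is met.

Larkspur Co, Nordquist Labs Pty Ltd, Northlake Energy SpA, Vantage Logistics Pty Ltd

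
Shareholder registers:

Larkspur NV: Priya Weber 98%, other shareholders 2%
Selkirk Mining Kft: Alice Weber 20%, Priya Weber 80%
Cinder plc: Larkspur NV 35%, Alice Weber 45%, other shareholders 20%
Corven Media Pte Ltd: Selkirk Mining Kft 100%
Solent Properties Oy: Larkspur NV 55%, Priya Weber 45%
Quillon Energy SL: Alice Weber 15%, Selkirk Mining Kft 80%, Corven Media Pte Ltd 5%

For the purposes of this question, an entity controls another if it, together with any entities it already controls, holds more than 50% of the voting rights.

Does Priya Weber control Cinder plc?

Priya holds 98% of Larkspur, so Priya controls Larkspur.
Priya holds 80% of Selkirk, so Priya controls Selkirk.
Selkirk holds 100% of Corven, so Priya controls Corven.
Larkspur and Priya together hold 55% + 45% = 100% of Solent, so Priya controls Solent.
Selkirk and Corven together hold 80% + 5% = 85% of Quillon, so Priya controls Quillon.
In Cinder, Priya's side holds only 35%, not > 50%.
So Priya does not control Cinder.

No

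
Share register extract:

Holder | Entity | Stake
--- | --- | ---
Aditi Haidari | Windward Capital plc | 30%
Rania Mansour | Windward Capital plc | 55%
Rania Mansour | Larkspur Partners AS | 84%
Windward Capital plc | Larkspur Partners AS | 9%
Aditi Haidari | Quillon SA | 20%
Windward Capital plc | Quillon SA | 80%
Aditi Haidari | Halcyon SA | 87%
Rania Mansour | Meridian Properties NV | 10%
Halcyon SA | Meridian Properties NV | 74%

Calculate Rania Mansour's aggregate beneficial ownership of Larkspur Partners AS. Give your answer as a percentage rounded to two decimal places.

88.95%

Rania reaches Larkspur along 2 paths.
Direct stake: 84% = 84%.
Via Windward: 55% × 9% = 4.95%.
Total: 84% + 4.95% = 88.95%.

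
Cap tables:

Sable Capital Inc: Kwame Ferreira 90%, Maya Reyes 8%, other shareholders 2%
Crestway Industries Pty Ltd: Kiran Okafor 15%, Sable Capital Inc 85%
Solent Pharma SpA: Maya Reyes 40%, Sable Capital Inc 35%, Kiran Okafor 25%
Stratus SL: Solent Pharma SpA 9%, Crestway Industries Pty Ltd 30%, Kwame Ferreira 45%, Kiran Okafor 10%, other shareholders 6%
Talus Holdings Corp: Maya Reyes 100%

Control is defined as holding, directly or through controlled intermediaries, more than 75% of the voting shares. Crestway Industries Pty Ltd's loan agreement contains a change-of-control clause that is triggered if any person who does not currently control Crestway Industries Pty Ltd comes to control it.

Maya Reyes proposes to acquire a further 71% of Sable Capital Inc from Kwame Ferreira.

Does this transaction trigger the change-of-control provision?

Yes

The purchase adds only to Maya's holdings (Kwame's stake shrinks), so Maya is the only person who could newly come to control Crestway.
Maya holds 100% of Talus, so Maya controls Talus.
Neither Maya nor any entity Maya controls holds any voting interest in Crestway.
So before the transaction, Maya does not control Crestway.
After the purchase, Maya's direct stake in Sable rises to 8% + 71% = 79%, and Kwame's stake falls to 19%.
Maya holds 79% of Sable, so Maya controls Sable.
Sable holds 85% of Crestway, so Maya controls Crestway.
Maya did not control Crestway before and does after, so the clause is triggered.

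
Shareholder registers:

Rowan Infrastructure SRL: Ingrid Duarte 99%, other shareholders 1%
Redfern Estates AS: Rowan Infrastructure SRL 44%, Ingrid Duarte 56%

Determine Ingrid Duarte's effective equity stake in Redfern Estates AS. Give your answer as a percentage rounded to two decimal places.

Ingrid reaches Redfern along 2 paths.
Via Rowan: 99% × 44% = 43.56%.
Direct stake: 56% = 56%.
Total: 43.56% + 56% = 99.56%.

99.56%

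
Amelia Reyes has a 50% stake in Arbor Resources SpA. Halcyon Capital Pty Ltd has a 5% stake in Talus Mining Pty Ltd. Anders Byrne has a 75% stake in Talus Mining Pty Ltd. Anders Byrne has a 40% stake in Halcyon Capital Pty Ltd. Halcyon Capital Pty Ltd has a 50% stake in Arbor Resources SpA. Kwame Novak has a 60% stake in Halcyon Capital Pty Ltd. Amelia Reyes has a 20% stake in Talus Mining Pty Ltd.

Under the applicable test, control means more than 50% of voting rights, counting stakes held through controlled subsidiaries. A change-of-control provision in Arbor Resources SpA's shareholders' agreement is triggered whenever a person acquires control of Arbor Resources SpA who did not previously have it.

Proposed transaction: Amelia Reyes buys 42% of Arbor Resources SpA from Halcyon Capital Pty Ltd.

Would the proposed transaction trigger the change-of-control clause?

The purchase adds only to Amelia's holdings (Halcyon's stake shrinks), so Amelia is the only person who could newly come to control Arbor.
Amelia's largest direct stake is 50% in Arbor, which does not meet the threshold, so Amelia controls no company.
In Arbor, Amelia's side holds only 50%, not > 50%.
So before the transaction, Amelia does not control Arbor.
After the purchase, Amelia's direct stake in Arbor rises to 50% + 42% = 92%, and Halcyon's stake falls to 8%.
Amelia holds 92% of Arbor, so Amelia controls Arbor.
Amelia did not control Arbor before and does after, so the clause is triggered.

Yes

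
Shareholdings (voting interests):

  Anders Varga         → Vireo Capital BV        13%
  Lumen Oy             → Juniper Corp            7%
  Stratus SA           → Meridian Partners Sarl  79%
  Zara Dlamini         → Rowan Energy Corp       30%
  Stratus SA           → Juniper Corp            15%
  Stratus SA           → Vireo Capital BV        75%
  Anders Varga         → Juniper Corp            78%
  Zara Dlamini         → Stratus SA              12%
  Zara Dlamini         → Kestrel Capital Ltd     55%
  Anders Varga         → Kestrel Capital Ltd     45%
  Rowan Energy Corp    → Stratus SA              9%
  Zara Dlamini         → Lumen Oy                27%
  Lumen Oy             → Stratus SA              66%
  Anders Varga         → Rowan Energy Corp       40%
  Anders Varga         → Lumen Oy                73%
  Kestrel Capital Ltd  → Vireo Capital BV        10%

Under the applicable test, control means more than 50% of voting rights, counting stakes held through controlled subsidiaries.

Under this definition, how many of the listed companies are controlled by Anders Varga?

Anders holds 73% of Lumen, so Anders controls Lumen.
Lumen holds 66% of Stratus, so Anders controls Stratus.
Stratus holds 79% of Meridian, so Anders controls Meridian.
Anders and Lumen and Stratus together hold 78% + 7% + 15% = 100% of Juniper, so Anders controls Juniper.
Stratus and Anders together hold 75% + 13% = 88% of Vireo, so Anders controls Vireo.
No other company's threshold is met.
Anders controls 5 companies.

5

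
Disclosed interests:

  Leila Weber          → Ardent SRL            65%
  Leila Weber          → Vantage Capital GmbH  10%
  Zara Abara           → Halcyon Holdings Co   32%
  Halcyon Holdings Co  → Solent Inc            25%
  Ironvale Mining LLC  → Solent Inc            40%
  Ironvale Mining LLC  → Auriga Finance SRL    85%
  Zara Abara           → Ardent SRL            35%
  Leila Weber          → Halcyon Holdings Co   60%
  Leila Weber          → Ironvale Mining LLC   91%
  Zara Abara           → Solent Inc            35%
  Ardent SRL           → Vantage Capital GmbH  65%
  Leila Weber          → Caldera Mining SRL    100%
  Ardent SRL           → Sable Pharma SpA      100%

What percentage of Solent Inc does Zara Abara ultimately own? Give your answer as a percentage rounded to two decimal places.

43.00%

Zara reaches Solent along 2 paths.
Via Halcyon: 32% × 25% = 8%.
Direct stake: 35% = 35%.
Total: 8% + 35% = 43%.
Rounded: 43.00%.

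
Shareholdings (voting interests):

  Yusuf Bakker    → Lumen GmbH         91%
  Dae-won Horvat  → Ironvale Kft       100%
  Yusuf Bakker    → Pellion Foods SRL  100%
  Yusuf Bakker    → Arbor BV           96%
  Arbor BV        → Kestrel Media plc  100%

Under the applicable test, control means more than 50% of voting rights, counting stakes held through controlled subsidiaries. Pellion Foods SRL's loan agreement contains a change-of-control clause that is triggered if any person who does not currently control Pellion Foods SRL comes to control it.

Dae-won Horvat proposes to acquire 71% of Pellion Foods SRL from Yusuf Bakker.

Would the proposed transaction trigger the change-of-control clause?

The purchase adds only to Dae-won's holdings (Yusuf's stake shrinks), so Dae-won is the only person who could newly come to control Pellion.
Dae-won holds 100% of Ironvale, so Dae-won controls Ironvale.
Neither Dae-won nor any entity Dae-won controls holds any voting interest in Pellion.
So before the transaction, Dae-won does not control Pellion.
After the purchase, Dae-won holds 71% of Pellion directly, and Yusuf's stake falls to 29%.
Dae-won holds 71% of Pellion, so Dae-won controls Pellion.
Dae-won did not control Pellion before and does after, so the clause is triggered.

Yes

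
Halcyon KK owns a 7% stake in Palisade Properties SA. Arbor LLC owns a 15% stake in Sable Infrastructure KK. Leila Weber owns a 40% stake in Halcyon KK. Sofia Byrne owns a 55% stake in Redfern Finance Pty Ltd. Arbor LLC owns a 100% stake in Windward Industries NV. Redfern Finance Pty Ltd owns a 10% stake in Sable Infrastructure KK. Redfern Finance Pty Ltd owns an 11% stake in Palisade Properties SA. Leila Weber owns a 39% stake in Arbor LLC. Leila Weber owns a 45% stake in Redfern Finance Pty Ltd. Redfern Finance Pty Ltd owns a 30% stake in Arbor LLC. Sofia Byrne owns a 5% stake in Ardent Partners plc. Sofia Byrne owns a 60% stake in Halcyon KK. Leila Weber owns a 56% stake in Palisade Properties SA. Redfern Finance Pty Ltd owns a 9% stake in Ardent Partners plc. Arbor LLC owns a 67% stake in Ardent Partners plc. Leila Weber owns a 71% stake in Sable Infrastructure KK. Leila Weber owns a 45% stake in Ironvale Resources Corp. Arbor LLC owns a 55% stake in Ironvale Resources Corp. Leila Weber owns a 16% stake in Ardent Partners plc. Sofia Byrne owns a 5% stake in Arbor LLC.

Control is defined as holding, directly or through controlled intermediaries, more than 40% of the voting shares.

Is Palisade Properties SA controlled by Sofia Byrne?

Sofia holds 55% of Redfern, so Sofia controls Redfern.
Sofia holds 60% of Halcyon, so Sofia controls Halcyon.
In Palisade, Sofia's side holds only 11% + 7% = 18%, not > 40%.
So Sofia does not control Palisade.

No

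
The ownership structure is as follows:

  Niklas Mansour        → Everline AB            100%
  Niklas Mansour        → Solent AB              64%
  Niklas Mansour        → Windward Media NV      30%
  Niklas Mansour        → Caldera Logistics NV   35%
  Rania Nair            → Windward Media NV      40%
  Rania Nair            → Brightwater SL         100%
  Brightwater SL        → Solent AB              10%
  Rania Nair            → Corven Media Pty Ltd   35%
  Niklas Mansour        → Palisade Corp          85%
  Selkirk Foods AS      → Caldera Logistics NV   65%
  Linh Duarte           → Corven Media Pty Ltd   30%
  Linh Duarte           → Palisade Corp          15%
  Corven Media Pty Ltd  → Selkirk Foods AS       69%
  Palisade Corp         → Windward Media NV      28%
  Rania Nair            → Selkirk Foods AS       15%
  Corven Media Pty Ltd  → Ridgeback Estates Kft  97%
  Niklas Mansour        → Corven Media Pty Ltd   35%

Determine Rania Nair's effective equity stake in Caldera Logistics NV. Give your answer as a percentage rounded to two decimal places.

Rania reaches Caldera along 2 paths.
Via Selkirk: 15% × 65% = 9.75%.
Via Corven → Selkirk: 35% × 69% × 65% = 15.6975%.
Total: 9.75% + 15.6975% = 25.4475%.
Rounded: 25.45%.

25.45%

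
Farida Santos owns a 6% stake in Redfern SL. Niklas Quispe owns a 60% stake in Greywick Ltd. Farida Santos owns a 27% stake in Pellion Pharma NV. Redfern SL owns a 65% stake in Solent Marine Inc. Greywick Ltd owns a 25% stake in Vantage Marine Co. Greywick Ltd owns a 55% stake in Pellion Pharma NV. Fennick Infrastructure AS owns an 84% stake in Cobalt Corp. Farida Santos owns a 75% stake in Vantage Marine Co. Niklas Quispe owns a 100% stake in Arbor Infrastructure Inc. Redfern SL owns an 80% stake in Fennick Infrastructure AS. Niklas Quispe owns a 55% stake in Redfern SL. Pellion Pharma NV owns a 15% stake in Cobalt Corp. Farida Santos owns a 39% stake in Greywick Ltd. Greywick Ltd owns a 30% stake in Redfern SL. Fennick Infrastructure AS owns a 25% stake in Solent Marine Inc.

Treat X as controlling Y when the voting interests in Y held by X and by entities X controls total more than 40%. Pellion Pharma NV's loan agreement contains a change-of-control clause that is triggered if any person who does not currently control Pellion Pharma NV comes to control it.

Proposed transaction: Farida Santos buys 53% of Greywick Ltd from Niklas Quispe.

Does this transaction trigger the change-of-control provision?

Yes

The purchase adds only to Farida's holdings (Niklas's stake shrinks), so Farida is the only person who could newly come to control Pellion.
Farida holds 75% of Vantage, so Farida controls Vantage.
In Pellion, Farida's side holds only 27%, not > 40%.
So before the transaction, Farida does not control Pellion.
After the purchase, Farida's direct stake in Greywick rises to 39% + 53% = 92%, and Niklas's stake falls to 7%.
Farida holds 92% of Greywick, so Farida controls Greywick.
Greywick and Farida together hold 55% + 27% = 82% of Pellion, so Farida controls Pellion.
Farida did not control Pellion before and does after, so the clause is triggered.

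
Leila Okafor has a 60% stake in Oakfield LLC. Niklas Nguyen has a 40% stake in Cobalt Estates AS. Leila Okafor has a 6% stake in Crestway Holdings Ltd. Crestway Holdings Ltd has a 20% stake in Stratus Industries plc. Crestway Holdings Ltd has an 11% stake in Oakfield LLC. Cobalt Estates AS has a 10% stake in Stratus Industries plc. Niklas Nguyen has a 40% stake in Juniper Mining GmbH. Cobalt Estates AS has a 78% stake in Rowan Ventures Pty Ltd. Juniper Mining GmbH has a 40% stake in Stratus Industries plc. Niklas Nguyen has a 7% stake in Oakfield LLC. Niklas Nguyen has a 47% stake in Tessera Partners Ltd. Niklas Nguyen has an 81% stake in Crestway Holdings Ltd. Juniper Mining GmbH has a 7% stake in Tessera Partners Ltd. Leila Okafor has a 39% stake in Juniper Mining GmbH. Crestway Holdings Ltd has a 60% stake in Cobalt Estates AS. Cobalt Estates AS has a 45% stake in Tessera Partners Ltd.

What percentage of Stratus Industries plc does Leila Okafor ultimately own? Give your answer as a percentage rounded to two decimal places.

Leila reaches Stratus along 3 paths.
Via Juniper: 39% × 40% = 15.6%.
Via Crestway: 6% × 20% = 1.2%.
Via Crestway → Cobalt: 6% × 60% × 10% = 0.36%.
Total: 15.6% + 1.2% + 0.36% = 17.16%.

17.16%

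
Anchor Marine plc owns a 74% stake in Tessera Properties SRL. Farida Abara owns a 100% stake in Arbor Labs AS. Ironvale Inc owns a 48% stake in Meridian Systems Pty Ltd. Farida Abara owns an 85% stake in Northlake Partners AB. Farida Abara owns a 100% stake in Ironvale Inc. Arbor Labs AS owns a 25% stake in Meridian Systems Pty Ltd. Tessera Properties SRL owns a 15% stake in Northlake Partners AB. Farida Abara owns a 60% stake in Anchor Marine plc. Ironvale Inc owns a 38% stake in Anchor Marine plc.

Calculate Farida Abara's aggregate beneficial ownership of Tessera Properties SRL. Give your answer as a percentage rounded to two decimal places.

72.52%

Farida reaches Tessera along 2 paths.
Via Ironvale → Anchor: 100% × 38% × 74% = 28.12%.
Via Anchor: 60% × 74% = 44.4%.
Total: 28.12% + 44.4% = 72.52%.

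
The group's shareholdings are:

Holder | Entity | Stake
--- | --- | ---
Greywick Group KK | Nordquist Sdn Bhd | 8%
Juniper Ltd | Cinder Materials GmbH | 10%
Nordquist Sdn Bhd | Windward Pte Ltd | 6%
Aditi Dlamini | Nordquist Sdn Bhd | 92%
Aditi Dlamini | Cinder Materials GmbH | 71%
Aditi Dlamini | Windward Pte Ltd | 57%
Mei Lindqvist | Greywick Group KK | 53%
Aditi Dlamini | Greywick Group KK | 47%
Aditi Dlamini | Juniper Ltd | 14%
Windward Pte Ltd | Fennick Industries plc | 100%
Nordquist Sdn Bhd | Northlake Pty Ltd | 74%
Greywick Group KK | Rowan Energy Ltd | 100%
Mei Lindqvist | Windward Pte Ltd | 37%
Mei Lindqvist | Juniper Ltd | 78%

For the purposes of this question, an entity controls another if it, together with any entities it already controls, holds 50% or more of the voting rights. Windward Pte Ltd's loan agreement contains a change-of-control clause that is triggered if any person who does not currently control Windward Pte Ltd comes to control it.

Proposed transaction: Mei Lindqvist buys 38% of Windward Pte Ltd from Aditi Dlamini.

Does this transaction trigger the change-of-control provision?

Yes

The purchase adds only to Mei's holdings (Aditi's stake shrinks), so Mei is the only person who could newly come to control Windward.
Mei holds 78% of Juniper, so Mei controls Juniper.
Mei holds 53% of Greywick, so Mei controls Greywick.
Greywick holds 100% of Rowan, so Mei controls Rowan.
In Windward, Mei's side holds only 37%, not ≥ 50%.
So before the transaction, Mei does not control Windward.
After the purchase, Mei's direct stake in Windward rises to 37% + 38% = 75%, and Aditi's stake falls to 19%.
Mei holds 75% of Windward, so Mei controls Windward.
Mei did not control Windward before and does after, so the clause is triggered.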